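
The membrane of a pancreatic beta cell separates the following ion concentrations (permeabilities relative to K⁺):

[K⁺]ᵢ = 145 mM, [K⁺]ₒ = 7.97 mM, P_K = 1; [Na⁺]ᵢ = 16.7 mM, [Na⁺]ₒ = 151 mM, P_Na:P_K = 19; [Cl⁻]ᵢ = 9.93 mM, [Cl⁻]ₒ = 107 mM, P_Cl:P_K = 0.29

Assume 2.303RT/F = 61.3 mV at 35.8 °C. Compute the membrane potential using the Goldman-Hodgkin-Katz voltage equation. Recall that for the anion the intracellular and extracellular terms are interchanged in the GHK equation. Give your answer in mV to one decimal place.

Vm = 61.3 · log₁₀[(Σ P·[cation]ₒ + Σ P·[anion]ᵢ) / (Σ P·[cation]ᵢ + Σ P·[anion]ₒ)]
Numerator = 1×7.97 + 19×151 + 0.29×9.93 = 2880
Denominator = 1×145 + 19×16.7 + 0.29×107 = 493.3
Vm = 61.3 · log₁₀(5.8376) = 61.3 × (0.7662) = 46.97 mV

47.0 mV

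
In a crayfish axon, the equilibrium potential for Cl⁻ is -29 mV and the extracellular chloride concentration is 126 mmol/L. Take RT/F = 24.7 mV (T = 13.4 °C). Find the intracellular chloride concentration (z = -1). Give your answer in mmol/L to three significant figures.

Nernst: E = (24.7/-1) · ln([out]/[in]), so ln([out]/[in]) = -29.0 × -1 / 24.7 = 1.1741.
[out]/[in] = e^(1.1741) = 3.235.
[in] = 126 / 3.235 = 38.95 mmol/L.

38.9 mmol/L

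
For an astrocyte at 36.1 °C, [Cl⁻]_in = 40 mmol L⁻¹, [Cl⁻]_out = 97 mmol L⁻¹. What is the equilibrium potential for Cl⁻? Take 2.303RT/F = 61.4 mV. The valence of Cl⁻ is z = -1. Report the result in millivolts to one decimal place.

E = (61.4/z) · log₁₀([Cl⁻]_out/[Cl⁻]_in) with z = -1.
For an anion, dividing by z = -1 reverses the sign.
= (61.4/-1) · log₁₀(97/40) = -61.40 · log₁₀(2.425)
= -61.40 · (0.3847) = -23.62 mV

-23.6 mV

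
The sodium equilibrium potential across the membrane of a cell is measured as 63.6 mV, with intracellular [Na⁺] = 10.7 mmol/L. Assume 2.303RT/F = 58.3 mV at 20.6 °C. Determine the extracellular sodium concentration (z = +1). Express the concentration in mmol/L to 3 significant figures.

132 mmol/L

Nernst: E = (58.3/1) · log₁₀([out]/[in]), so log₁₀([out]/[in]) = 63.6 × 1 / 58.3 = 1.0909.
[out]/[in] = 10^(1.0909) = 12.33.
[out] = 12.33 × 10.7 = 131.9 mmol/L.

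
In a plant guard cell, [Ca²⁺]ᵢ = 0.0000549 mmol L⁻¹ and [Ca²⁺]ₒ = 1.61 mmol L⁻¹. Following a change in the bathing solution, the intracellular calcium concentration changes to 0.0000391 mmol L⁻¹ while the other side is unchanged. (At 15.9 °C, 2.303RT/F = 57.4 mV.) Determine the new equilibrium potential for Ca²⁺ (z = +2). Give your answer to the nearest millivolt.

132 mV

After the shift: [Ca²⁺]_out = 1.61, [Ca²⁺]_in = 0.0000391 mmol L⁻¹.
E_new = (57.4/2)·log₁₀(1.61/0.0000391) = 28.70 · (4.6146) = 132.44 mV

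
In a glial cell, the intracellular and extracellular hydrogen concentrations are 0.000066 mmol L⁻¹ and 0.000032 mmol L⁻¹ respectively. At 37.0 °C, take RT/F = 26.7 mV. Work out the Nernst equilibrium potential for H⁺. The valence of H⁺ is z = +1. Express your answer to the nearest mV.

-19 mV

E = (26.7/z) · ln([H⁺]_out/[H⁺]_in) with z = +1.
= (26.7/1) · ln(0.000032/0.000066) = 26.70 · ln(0.4848)
= 26.70 · (-0.7239) = -19.33 mV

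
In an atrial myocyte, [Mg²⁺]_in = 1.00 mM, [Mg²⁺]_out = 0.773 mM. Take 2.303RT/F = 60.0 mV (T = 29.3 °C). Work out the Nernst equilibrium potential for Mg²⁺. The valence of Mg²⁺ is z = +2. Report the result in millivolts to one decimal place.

-3.4 mV

E = (60.0/z) · log₁₀([Mg²⁺]_out/[Mg²⁺]_in) with z = +2.
= (60.0/2) · log₁₀(0.773/1.00) = 30.00 · log₁₀(0.773)
= 30.00 · (-0.1118) = -3.35 mV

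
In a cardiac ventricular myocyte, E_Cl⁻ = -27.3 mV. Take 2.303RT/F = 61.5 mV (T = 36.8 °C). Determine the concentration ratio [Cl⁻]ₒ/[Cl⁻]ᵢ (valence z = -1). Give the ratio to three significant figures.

log₁₀([out]/[in]) = E·z/(61.5) = -27.3 × -1 / 61.5 = 0.4439
[out]/[in] = 10^(0.4439) = 2.779

2.78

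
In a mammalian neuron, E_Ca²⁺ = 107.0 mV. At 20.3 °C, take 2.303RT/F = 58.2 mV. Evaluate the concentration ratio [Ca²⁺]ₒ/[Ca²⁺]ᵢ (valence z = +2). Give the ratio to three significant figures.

4750

log₁₀([out]/[in]) = E·z/(58.2) = 107.0 × 2 / 58.2 = 3.6770
[out]/[in] = 10^(3.6770) = 4753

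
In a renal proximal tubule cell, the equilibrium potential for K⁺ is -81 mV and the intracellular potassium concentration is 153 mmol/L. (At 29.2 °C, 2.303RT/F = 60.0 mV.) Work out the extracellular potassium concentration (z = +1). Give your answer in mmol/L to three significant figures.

6.83 mmol/L

Nernst: E = (60.0/1) · log₁₀([out]/[in]), so log₁₀([out]/[in]) = -81.0 × 1 / 60.0 = -1.3500.
[out]/[in] = 10^(-1.3500) = 0.04467.
[out] = 0.04467 × 153 = 6.834 mmol/L.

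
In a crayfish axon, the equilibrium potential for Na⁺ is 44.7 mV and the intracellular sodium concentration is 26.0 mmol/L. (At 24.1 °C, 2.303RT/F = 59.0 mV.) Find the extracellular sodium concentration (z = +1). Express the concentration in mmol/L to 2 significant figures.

150 mmol/L

Nernst: E = (59.0/1) · log₁₀([out]/[in]), so log₁₀([out]/[in]) = 44.7 × 1 / 59.0 = 0.7576.
[out]/[in] = 10^(0.7576) = 5.723.
[out] = 5.723 × 26.0 = 148.8 mmol/L.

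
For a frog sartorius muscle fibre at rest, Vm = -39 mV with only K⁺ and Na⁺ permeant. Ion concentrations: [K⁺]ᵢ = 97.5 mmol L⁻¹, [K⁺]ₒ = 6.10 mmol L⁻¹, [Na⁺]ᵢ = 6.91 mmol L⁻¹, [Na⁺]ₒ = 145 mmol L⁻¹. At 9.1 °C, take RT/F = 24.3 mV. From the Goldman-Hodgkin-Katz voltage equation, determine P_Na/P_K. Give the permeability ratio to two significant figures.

0.094

Let α = P_Na/P_K. GHK: Vm = 24.3·ln[(Kₒ + α·Naₒ)/(Kᵢ + α·Naᵢ)].
e^(Vm/24.3) = e^(-39.0/24.3) = 0.2009
So 0.2009·(Kᵢ + α·Naᵢ) = Kₒ + α·Naₒ → α = (0.2009·97.5 − 6.1) / (145.0 − 0.2009·6.91)
α = (19.59 − 6.1) / (145.0 − 1.388) = 13.49/143.6 = 0.09392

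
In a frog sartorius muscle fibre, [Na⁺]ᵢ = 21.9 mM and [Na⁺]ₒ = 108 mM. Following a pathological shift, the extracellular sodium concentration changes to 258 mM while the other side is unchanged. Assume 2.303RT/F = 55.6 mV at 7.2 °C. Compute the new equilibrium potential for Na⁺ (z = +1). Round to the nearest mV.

After the shift: [Na⁺]_out = 258, [Na⁺]_in = 21.9 mM.
E_new = (55.6/1)·log₁₀(258/21.9) = 55.60 · (1.0712) = 59.56 mV

60 mV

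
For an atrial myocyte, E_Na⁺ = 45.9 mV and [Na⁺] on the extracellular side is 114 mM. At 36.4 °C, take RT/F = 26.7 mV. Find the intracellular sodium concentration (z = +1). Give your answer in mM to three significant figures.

20.4 mM

Nernst: E = (26.7/1) · ln([out]/[in]), so ln([out]/[in]) = 45.9 × 1 / 26.7 = 1.7191.
[out]/[in] = e^(1.7191) = 5.58.
[in] = 114 / 5.58 = 20.43 mM.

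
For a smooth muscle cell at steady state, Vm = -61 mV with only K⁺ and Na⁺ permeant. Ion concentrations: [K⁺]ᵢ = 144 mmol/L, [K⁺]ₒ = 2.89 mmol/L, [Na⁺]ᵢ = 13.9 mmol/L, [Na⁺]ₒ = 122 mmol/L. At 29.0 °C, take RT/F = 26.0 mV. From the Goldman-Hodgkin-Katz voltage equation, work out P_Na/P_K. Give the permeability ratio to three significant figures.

Let α = P_Na/P_K. GHK: Vm = 26.0·ln[(Kₒ + α·Naₒ)/(Kᵢ + α·Naᵢ)].
e^(Vm/26.0) = e^(-61.0/26.0) = 0.095737
So 0.095737·(Kᵢ + α·Naᵢ) = Kₒ + α·Naₒ → α = (0.095737·144.0 − 2.89) / (122.0 − 0.095737·13.9)
α = (13.79 − 2.89) / (122.0 − 1.331) = 10.9/120.7 = 0.0903

0.0903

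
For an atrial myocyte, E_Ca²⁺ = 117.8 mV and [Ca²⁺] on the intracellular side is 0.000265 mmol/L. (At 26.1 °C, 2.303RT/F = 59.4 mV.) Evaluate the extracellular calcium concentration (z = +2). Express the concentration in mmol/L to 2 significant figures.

Nernst: E = (59.4/2) · log₁₀([out]/[in]), so log₁₀([out]/[in]) = 117.8 × 2 / 59.4 = 3.9663.
[out]/[in] = 10^(3.9663) = 9254.
[out] = 9254 × 0.000265 = 2.452 mmol/L.

2.5 mmol/L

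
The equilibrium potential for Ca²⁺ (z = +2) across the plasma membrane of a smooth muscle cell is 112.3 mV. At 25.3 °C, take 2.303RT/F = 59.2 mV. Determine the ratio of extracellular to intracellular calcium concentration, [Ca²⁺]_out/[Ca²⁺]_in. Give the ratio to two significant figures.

log₁₀([out]/[in]) = E·z/(59.2) = 112.3 × 2 / 59.2 = 3.7939
[out]/[in] = 10^(3.7939) = 6222

6200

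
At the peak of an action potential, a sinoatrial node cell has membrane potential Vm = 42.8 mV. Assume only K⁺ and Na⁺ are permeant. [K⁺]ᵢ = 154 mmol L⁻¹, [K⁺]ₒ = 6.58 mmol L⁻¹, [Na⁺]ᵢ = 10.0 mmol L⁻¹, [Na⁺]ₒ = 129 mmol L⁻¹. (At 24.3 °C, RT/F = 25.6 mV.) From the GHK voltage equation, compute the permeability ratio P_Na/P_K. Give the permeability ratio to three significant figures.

Let α = P_Na/P_K. GHK: Vm = 25.6·ln[(Kₒ + α·Naₒ)/(Kᵢ + α·Naᵢ)].
e^(Vm/25.6) = e^(42.8/25.6) = 5.3221
So 5.3221·(Kᵢ + α·Naᵢ) = Kₒ + α·Naₒ → α = (5.3221·154.0 − 6.58) / (129.0 − 5.3221·10.0)
α = (819.6 − 6.58) / (129.0 − 53.22) = 813/75.78 = 10.73

10.7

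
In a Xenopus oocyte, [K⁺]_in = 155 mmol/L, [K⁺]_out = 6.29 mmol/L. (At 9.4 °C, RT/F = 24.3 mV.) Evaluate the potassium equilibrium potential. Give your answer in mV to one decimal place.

-77.9 mV

E = (24.3/z) · ln([K⁺]_out/[K⁺]_in) with z = +1.
= (24.3/1) · ln(6.29/155) = 24.30 · ln(0.04058)
= 24.30 · (-3.2045) = -77.87 mV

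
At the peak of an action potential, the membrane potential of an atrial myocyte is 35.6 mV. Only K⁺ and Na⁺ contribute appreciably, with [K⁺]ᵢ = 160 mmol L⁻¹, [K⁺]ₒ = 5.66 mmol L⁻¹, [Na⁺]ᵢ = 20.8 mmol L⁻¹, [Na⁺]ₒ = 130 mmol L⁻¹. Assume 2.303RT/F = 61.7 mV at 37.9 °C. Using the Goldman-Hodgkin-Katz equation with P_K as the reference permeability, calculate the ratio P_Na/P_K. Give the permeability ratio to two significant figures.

12

Let α = P_Na/P_K. GHK: Vm = 61.7·log₁₀[(Kₒ + α·Naₒ)/(Kᵢ + α·Naᵢ)].
10^(Vm/61.7) = 10^(35.6/61.7) = 3.7756
So 3.7756·(Kᵢ + α·Naᵢ) = Kₒ + α·Naₒ → α = (3.7756·160.0 − 5.66) / (130.0 − 3.7756·20.8)
α = (604.1 − 5.66) / (130.0 − 78.53) = 598.4/51.47 = 11.63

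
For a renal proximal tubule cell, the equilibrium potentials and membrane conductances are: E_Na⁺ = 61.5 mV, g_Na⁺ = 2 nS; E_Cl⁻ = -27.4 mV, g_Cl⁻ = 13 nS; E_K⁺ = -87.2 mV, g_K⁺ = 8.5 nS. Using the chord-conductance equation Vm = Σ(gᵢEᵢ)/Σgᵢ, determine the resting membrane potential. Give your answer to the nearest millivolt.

Σ gᵢEᵢ = 2·(61.5) + 13·(-27.4) + 8.5·(-87.2) = -974.40
Σ gᵢ = 2 + 13 + 8.5 = 23.5
Vm = -974.40 / 23.5 = -41.46 mV

-41 mV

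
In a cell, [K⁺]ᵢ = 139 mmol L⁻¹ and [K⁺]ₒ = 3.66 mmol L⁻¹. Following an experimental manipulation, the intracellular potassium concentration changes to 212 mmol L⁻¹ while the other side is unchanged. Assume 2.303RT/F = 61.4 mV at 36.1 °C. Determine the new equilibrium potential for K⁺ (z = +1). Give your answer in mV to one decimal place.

After the shift: [K⁺]_out = 3.66, [K⁺]_in = 212 mmol L⁻¹.
E_new = (61.4/1)·log₁₀(3.66/212) = 61.40 · (-1.7629) = -108.24 mV

-108.2 mV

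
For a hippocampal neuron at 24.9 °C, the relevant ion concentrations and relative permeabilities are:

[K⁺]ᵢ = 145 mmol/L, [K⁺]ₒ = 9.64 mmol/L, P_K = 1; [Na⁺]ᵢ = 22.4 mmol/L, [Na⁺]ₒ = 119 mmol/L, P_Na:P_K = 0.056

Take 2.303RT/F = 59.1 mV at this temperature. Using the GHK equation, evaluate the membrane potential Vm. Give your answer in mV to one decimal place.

Vm = 59.1 · log₁₀[(Σ P·[cation]ₒ + Σ P·[anion]ᵢ) / (Σ P·[cation]ᵢ + Σ P·[anion]ₒ)]
Numerator = 1×9.64 + 0.056×119 = 16.3
Denominator = 1×145 + 0.056×22.4 = 146.3
Vm = 59.1 · log₁₀(0.11148) = 59.1 × (-0.9528) = -56.31 mV

-56.3 mV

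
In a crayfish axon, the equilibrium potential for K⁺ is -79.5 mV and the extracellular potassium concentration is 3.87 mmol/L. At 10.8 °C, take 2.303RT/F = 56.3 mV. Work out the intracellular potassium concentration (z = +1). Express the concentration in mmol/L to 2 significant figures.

100 mmol/L

Nernst: E = (56.3/1) · log₁₀([out]/[in]), so log₁₀([out]/[in]) = -79.5 × 1 / 56.3 = -1.4121.
[out]/[in] = 10^(-1.4121) = 0.03872.
[in] = 3.87 / 0.03872 = 99.95 mmol/L.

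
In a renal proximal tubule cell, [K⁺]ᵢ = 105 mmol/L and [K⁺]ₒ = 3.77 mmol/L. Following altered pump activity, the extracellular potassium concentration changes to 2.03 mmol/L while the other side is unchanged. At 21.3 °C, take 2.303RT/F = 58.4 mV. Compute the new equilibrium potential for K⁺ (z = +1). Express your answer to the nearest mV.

After the shift: [K⁺]_out = 2.03, [K⁺]_in = 105 mmol/L.
E_new = (58.4/1)·log₁₀(2.03/105) = 58.40 · (-1.7137) = -100.08 mV

-100 mV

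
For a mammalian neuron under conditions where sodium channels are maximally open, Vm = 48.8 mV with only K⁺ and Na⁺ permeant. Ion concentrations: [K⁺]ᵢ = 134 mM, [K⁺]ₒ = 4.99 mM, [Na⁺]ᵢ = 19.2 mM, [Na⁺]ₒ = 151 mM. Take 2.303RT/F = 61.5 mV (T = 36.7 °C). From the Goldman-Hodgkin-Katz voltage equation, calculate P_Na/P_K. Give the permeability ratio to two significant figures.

26

Let α = P_Na/P_K. GHK: Vm = 61.5·log₁₀[(Kₒ + α·Naₒ)/(Kᵢ + α·Naᵢ)].
10^(Vm/61.5) = 10^(48.8/61.5) = 6.2158
So 6.2158·(Kᵢ + α·Naᵢ) = Kₒ + α·Naₒ → α = (6.2158·134.0 − 4.99) / (151.0 − 6.2158·19.2)
α = (832.9 − 4.99) / (151.0 − 119.3) = 827.9/31.66 = 26.15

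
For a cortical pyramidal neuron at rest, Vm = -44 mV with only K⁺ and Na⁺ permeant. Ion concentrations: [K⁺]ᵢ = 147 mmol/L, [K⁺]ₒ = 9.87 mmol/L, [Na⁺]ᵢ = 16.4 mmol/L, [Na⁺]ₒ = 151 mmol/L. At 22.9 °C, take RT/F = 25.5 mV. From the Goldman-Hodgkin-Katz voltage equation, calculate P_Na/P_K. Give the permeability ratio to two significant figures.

Let α = P_Na/P_K. GHK: Vm = 25.5·ln[(Kₒ + α·Naₒ)/(Kᵢ + α·Naᵢ)].
e^(Vm/25.5) = e^(-44.0/25.5) = 0.17809
So 0.17809·(Kᵢ + α·Naᵢ) = Kₒ + α·Naₒ → α = (0.17809·147.0 − 9.87) / (151.0 − 0.17809·16.4)
α = (26.18 − 9.87) / (151.0 − 2.921) = 16.31/148.1 = 0.1101

0.11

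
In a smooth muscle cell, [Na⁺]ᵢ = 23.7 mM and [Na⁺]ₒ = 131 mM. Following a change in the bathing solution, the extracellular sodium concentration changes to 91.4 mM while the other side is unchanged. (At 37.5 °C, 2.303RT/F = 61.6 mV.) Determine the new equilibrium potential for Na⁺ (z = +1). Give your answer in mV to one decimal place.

36.1 mV

After the shift: [Na⁺]_out = 91.4, [Na⁺]_in = 23.7 mM.
E_new = (61.6/1)·log₁₀(91.4/23.7) = 61.60 · (0.5862) = 36.11 mV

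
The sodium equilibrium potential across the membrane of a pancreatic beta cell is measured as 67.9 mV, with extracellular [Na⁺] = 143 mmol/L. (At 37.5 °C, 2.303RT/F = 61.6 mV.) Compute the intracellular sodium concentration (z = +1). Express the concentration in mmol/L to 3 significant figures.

Nernst: E = (61.6/1) · log₁₀([out]/[in]), so log₁₀([out]/[in]) = 67.9 × 1 / 61.6 = 1.1023.
[out]/[in] = 10^(1.1023) = 12.66.
[in] = 143 / 12.66 = 11.3 mmol/L.

11.3 mmol/L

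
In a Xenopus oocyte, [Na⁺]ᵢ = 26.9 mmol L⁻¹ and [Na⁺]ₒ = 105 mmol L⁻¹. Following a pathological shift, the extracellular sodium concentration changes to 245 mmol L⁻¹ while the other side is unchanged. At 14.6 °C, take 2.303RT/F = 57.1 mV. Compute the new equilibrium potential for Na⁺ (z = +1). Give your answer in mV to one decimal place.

54.8 mV

After the shift: [Na⁺]_out = 245, [Na⁺]_in = 26.9 mmol L⁻¹.
E_new = (57.1/1)·log₁₀(245/26.9) = 57.10 · (0.9594) = 54.78 mV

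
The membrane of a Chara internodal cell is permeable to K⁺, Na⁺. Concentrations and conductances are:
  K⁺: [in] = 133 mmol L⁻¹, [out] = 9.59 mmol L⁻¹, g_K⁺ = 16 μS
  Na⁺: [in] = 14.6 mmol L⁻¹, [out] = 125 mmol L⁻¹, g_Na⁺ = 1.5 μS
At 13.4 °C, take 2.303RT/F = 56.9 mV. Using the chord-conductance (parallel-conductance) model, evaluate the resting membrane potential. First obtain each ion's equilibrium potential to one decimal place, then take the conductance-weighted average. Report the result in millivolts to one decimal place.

-54.9 mV

E_K⁺ = (56.9/1)·log₁₀(9.59/133) = -65.0 mV
E_Na⁺ = (56.9/1)·log₁₀(125/14.6) = 53.1 mV
Vm = (Σ gᵢEᵢ)/(Σ gᵢ) = (16·-65.0 + 1.5·53.1) / (16 + 1.5)
= -960.35 / 17.5 = -54.88 mV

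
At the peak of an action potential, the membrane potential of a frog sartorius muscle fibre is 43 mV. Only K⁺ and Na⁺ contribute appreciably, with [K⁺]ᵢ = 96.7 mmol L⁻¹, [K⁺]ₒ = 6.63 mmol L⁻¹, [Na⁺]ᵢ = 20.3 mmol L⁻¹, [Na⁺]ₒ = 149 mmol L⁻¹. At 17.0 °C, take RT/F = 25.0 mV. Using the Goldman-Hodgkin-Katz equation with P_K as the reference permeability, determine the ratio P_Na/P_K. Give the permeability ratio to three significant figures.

15.0

Let α = P_Na/P_K. GHK: Vm = 25.0·ln[(Kₒ + α·Naₒ)/(Kᵢ + α·Naᵢ)].
e^(Vm/25.0) = e^(43.0/25.0) = 5.5845
So 5.5845·(Kᵢ + α·Naᵢ) = Kₒ + α·Naₒ → α = (5.5845·96.7 − 6.63) / (149.0 − 5.5845·20.3)
α = (540 − 6.63) / (149.0 − 113.4) = 533.4/35.63 = 14.97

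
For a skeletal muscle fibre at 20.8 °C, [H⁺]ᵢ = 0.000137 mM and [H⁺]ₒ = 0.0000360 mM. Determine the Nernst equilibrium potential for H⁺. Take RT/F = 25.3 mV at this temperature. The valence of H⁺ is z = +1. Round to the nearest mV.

-34 mV

E = (25.3/z) · ln([H⁺]_out/[H⁺]_in) with z = +1.
= (25.3/1) · ln(0.0000360/0.000137) = 25.30 · ln(0.2628)
= 25.30 · (-1.3365) = -33.81 mV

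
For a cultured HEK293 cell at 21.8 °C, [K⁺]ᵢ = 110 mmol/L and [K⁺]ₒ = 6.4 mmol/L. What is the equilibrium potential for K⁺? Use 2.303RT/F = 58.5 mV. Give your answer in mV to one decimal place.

-72.3 mV

E = (58.5/z) · log₁₀([K⁺]_out/[K⁺]_in) with z = +1.
= (58.5/1) · log₁₀(6.4/110) = 58.50 · log₁₀(0.05818)
= 58.50 · (-1.2352) = -72.26 mV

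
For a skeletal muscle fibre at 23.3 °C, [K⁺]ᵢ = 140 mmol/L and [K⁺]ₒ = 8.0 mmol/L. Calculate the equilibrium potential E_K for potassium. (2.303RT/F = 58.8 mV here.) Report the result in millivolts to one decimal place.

-73.1 mV

E = (58.8/z) · log₁₀([K⁺]_out/[K⁺]_in) with z = +1.
= (58.8/1) · log₁₀(8.0/140) = 58.80 · log₁₀(0.05714)
= 58.80 · (-1.2430) = -73.09 mV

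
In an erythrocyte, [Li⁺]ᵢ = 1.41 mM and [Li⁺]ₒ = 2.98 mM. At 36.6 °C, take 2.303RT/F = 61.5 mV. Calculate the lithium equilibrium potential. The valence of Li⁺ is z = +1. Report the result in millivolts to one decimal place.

E = (61.5/z) · log₁₀([Li⁺]_out/[Li⁺]_in) with z = +1.
= (61.5/1) · log₁₀(2.98/1.41) = 61.50 · log₁₀(2.113)
= 61.50 · (0.3250) = 19.99 mV

20.0 mV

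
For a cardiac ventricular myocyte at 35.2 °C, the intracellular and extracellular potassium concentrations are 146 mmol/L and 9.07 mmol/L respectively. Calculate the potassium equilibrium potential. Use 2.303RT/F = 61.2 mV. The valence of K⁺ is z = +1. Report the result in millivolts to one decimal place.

-73.9 mV

E = (61.2/z) · log₁₀([K⁺]_out/[K⁺]_in) with z = +1.
= (61.2/1) · log₁₀(9.07/146) = 61.20 · log₁₀(0.06212)
= 61.20 · (-1.2067) = -73.85 mV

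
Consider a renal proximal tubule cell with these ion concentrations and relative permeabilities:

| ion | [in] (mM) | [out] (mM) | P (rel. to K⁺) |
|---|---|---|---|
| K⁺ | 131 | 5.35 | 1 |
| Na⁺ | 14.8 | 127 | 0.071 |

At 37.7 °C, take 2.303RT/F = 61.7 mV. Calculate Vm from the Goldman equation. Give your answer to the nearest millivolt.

Vm = 61.7 · log₁₀[(Σ P·[cation]ₒ + Σ P·[anion]ᵢ) / (Σ P·[cation]ᵢ + Σ P·[anion]ₒ)]
Numerator = 1×5.35 + 0.071×127 = 14.37
Denominator = 1×131 + 0.071×14.8 = 132.1
Vm = 61.7 · log₁₀(0.1088) = 61.7 × (-0.9634) = -59.44 mV

-59 mV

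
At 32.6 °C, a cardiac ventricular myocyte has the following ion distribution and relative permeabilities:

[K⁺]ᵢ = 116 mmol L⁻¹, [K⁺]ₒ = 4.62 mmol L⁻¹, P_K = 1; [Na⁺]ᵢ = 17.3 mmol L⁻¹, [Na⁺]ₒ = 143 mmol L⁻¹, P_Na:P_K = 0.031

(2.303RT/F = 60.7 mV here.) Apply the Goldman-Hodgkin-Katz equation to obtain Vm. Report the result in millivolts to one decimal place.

Vm = 60.7 · log₁₀[(Σ P·[cation]ₒ + Σ P·[anion]ᵢ) / (Σ P·[cation]ᵢ + Σ P·[anion]ₒ)]
Numerator = 1×4.62 + 0.031×143 = 9.053
Denominator = 1×116 + 0.031×17.3 = 116.5
Vm = 60.7 · log₁₀(0.077684) = 60.7 × (-1.1097) = -67.36 mV

-67.4 mV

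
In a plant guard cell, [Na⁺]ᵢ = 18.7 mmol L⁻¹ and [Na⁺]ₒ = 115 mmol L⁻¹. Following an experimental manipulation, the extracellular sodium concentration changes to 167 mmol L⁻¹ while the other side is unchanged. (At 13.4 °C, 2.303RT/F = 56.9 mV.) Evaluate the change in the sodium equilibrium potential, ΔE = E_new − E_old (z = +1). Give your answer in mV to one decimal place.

9.2 mV

E_old = (56.9/1)·log₁₀(115/18.7) = 44.89 mV
E_new = (56.9/1)·log₁₀(167/18.7) = 54.10 mV
ΔE = 54.10 − (44.89) = 9.22 mV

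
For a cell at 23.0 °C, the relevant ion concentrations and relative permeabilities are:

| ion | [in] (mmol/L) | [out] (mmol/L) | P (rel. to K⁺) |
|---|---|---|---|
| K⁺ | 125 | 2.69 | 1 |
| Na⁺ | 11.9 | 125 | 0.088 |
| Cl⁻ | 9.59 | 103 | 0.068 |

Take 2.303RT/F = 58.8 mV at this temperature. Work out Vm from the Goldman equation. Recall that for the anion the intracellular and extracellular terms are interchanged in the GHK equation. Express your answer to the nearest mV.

Vm = 58.8 · log₁₀[(Σ P·[cation]ₒ + Σ P·[anion]ᵢ) / (Σ P·[cation]ᵢ + Σ P·[anion]ₒ)]
Numerator = 1×2.69 + 0.088×125 + 0.068×9.59 = 14.34
Denominator = 1×125 + 0.088×11.9 + 0.068×103 = 133.1
Vm = 58.8 · log₁₀(0.10779) = 58.8 × (-0.9674) = -56.88 mV

-57 mV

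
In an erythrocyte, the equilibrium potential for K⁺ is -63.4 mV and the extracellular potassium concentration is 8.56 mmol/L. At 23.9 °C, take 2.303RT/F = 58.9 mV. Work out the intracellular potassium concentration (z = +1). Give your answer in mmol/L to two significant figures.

Nernst: E = (58.9/1) · log₁₀([out]/[in]), so log₁₀([out]/[in]) = -63.4 × 1 / 58.9 = -1.0764.
[out]/[in] = 10^(-1.0764) = 0.08387.
[in] = 8.56 / 0.08387 = 102.1 mmol/L.

100 mmol/L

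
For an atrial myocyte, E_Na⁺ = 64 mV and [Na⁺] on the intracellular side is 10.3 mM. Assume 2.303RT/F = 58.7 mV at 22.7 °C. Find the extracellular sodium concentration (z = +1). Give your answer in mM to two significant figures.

130 mM

Nernst: E = (58.7/1) · log₁₀([out]/[in]), so log₁₀([out]/[in]) = 64.0 × 1 / 58.7 = 1.0903.
[out]/[in] = 10^(1.0903) = 12.31.
[out] = 12.31 × 10.3 = 126.8 mM.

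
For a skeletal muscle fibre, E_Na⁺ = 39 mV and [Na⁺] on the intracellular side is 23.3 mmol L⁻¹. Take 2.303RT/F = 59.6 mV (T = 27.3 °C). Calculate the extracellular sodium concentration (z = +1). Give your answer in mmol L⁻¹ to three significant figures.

105 mmol L⁻¹

Nernst: E = (59.6/1) · log₁₀([out]/[in]), so log₁₀([out]/[in]) = 39.0 × 1 / 59.6 = 0.6544.
[out]/[in] = 10^(0.6544) = 4.512.
[out] = 4.512 × 23.3 = 105.1 mmol L⁻¹.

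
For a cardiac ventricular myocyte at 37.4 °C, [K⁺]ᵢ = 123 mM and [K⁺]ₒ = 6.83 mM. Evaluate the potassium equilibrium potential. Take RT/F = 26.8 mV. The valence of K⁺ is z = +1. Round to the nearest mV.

E = (26.8/z) · ln([K⁺]_out/[K⁺]_in) with z = +1.
= (26.8/1) · ln(6.83/123) = 26.80 · ln(0.05553)
= 26.80 · (-2.8909) = -77.48 mV

-77 mV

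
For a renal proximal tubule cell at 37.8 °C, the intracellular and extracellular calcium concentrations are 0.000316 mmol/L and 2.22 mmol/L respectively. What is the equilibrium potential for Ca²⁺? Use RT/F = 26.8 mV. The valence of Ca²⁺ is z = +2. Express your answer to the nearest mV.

119 mV

E = (26.8/z) · ln([Ca²⁺]_out/[Ca²⁺]_in) with z = +2.
= (26.8/2) · ln(2.22/0.000316) = 13.40 · ln(7025)
= 13.40 · (8.8573) = 118.69 mV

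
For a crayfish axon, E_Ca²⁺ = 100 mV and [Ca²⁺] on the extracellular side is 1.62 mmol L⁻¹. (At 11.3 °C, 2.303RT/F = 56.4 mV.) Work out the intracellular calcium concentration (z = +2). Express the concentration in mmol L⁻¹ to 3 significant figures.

0.000461 mmol L⁻¹

Nernst: E = (56.4/2) · log₁₀([out]/[in]), so log₁₀([out]/[in]) = 100.0 × 2 / 56.4 = 3.5461.
[out]/[in] = 10^(3.5461) = 3516.
[in] = 1.62 / 3516 = 0.0004607 mmol L⁻¹.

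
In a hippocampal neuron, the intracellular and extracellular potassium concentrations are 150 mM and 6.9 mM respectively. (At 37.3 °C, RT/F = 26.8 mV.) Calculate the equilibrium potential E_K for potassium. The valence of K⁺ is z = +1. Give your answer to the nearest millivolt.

E = (26.8/z) · ln([K⁺]_out/[K⁺]_in) with z = +1.
= (26.8/1) · ln(6.9/150) = 26.80 · ln(0.046)
= 26.80 · (-3.0791) = -82.52 mV

-83 mV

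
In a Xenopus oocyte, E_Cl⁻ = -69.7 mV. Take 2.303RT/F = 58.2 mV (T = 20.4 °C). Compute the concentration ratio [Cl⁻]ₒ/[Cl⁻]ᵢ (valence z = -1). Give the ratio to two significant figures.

log₁₀([out]/[in]) = E·z/(58.2) = -69.7 × -1 / 58.2 = 1.1976
[out]/[in] = 10^(1.1976) = 15.76

16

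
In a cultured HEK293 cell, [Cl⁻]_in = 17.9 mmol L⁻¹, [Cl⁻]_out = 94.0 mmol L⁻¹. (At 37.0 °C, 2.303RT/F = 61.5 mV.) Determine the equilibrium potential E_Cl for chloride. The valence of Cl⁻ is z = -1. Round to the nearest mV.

-44 mV

E = (61.5/z) · log₁₀([Cl⁻]_out/[Cl⁻]_in) with z = -1.
For an anion, dividing by z = -1 reverses the sign.
= (61.5/-1) · log₁₀(94.0/17.9) = -61.50 · log₁₀(5.251)
= -61.50 · (0.7203) = -44.30 mV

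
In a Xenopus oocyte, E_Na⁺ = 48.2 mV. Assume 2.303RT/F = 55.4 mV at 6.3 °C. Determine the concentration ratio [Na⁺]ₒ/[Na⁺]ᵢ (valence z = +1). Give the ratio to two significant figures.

log₁₀([out]/[in]) = E·z/(55.4) = 48.2 × 1 / 55.4 = 0.8700
[out]/[in] = 10^(0.8700) = 7.414

7.4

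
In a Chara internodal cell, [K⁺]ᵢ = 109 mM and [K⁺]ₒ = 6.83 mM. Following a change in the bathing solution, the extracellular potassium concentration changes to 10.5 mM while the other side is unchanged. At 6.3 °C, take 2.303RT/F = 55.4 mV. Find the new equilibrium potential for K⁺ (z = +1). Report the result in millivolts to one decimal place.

-56.3 mV

After the shift: [K⁺]_out = 10.5, [K⁺]_in = 109 mM.
E_new = (55.4/1)·log₁₀(10.5/109) = 55.40 · (-1.0162) = -56.30 mV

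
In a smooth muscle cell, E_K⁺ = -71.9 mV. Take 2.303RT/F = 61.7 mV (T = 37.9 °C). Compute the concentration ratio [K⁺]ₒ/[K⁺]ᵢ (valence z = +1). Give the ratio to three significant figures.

0.0683

log₁₀([out]/[in]) = E·z/(61.7) = -71.9 × 1 / 61.7 = -1.1653
[out]/[in] = 10^(-1.1653) = 0.06834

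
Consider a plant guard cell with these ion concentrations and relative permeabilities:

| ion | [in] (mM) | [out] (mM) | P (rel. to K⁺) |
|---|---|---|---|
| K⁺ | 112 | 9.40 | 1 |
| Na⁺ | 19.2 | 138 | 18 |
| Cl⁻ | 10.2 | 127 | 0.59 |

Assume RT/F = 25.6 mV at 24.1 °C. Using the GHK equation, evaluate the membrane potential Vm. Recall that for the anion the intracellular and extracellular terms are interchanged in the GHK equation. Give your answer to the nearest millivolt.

Vm = 25.6 · ln[(Σ P·[cation]ₒ + Σ P·[anion]ᵢ) / (Σ P·[cation]ᵢ + Σ P·[anion]ₒ)]
Numerator = 1×9.40 + 18×138 + 0.59×10.2 = 2499
Denominator = 1×112 + 18×19.2 + 0.59×127 = 532.5
Vm = 25.6 · ln(4.6935) = 25.6 × (1.5462) = 39.58 mV

40 mV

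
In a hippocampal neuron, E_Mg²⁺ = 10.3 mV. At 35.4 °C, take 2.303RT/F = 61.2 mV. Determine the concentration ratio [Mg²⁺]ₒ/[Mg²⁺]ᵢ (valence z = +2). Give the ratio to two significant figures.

2.2

log₁₀([out]/[in]) = E·z/(61.2) = 10.3 × 2 / 61.2 = 0.3366
[out]/[in] = 10^(0.3366) = 2.171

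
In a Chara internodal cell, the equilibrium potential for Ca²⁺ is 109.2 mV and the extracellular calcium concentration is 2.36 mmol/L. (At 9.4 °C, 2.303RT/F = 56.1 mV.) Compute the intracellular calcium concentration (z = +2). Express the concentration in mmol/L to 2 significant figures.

Nernst: E = (56.1/2) · log₁₀([out]/[in]), so log₁₀([out]/[in]) = 109.2 × 2 / 56.1 = 3.8930.
[out]/[in] = 10^(3.8930) = 7817.
[in] = 2.36 / 7817 = 0.0003019 mmol/L.

0.00030 mmol/L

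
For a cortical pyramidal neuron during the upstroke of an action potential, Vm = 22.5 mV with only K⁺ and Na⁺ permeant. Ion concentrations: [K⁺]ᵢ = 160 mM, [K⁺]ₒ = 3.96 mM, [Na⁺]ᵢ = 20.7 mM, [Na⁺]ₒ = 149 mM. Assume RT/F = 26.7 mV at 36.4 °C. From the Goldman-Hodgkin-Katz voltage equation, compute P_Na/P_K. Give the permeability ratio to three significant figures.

3.64

Let α = P_Na/P_K. GHK: Vm = 26.7·ln[(Kₒ + α·Naₒ)/(Kᵢ + α·Naᵢ)].
e^(Vm/26.7) = e^(22.5/26.7) = 2.3226
So 2.3226·(Kᵢ + α·Naᵢ) = Kₒ + α·Naₒ → α = (2.3226·160.0 − 3.96) / (149.0 − 2.3226·20.7)
α = (371.6 − 3.96) / (149.0 − 48.08) = 367.7/100.9 = 3.643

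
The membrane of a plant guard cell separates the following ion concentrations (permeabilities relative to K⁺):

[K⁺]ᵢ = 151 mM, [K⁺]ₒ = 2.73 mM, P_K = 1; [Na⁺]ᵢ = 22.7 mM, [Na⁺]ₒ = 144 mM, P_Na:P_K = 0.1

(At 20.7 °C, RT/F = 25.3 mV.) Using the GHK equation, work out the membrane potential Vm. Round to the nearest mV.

Vm = 25.3 · ln[(Σ P·[cation]ₒ + Σ P·[anion]ᵢ) / (Σ P·[cation]ᵢ + Σ P·[anion]ₒ)]
Numerator = 1×2.73 + 0.1×144 = 17.13
Denominator = 1×151 + 0.1×22.7 = 153.3
Vm = 25.3 · ln(0.11176) = 25.3 × (-2.1914) = -55.44 mV

-55 mV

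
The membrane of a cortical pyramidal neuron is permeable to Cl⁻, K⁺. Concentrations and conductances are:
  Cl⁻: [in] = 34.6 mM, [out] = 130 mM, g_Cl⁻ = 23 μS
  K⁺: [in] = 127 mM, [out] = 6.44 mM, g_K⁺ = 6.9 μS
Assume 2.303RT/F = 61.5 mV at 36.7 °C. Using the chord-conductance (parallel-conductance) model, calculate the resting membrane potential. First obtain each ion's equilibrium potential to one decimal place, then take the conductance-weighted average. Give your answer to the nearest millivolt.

-46 mV

E_Cl⁻ = (61.5/-1)·log₁₀(130/34.6) = -35.4 mV
E_K⁺ = (61.5/1)·log₁₀(6.44/127) = -79.6 mV
Vm = (Σ gᵢEᵢ)/(Σ gᵢ) = (23·-35.4 + 6.9·-79.6) / (23 + 6.9)
= -1363.44 / 29.9 = -45.60 mV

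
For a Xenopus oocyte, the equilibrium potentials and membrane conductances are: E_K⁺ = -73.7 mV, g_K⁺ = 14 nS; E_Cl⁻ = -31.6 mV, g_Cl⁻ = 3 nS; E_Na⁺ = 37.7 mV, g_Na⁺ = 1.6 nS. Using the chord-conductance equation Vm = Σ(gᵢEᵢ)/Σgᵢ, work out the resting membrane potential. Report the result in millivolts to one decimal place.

Σ gᵢEᵢ = 14·(-73.7) + 3·(-31.6) + 1.6·(37.7) = -1066.28
Σ gᵢ = 14 + 3 + 1.6 = 18.6
Vm = -1066.28 / 18.6 = -57.33 mV

-57.3 mV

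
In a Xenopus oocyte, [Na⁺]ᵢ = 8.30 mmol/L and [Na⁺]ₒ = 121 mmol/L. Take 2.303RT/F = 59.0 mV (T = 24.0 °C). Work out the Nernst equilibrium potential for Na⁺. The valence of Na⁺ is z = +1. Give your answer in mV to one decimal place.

E = (59.0/z) · log₁₀([Na⁺]_out/[Na⁺]_in) with z = +1.
= (59.0/1) · log₁₀(121/8.30) = 59.00 · log₁₀(14.58)
= 59.00 · (1.1637) = 68.66 mV

68.7 mV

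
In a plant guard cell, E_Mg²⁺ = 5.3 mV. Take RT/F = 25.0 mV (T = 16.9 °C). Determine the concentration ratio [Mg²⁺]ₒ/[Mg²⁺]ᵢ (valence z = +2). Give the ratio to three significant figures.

1.53

ln([out]/[in]) = E·z/(25.0) = 5.3 × 2 / 25.0 = 0.4240
[out]/[in] = e^(0.4240) = 1.528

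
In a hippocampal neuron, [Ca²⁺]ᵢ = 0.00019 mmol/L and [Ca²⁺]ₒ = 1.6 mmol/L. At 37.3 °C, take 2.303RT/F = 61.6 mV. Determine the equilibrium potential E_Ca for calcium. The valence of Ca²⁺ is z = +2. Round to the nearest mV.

E = (61.6/z) · log₁₀([Ca²⁺]_out/[Ca²⁺]_in) with z = +2.
= (61.6/2) · log₁₀(1.6/0.00019) = 30.80 · log₁₀(8421)
= 30.80 · (3.9254) = 120.90 mV

121 mV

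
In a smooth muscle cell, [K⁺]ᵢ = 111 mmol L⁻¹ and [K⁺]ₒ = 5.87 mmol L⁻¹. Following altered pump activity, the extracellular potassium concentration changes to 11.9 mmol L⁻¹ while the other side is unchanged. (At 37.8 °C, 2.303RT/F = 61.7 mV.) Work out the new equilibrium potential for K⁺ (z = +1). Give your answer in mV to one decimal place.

After the shift: [K⁺]_out = 11.9, [K⁺]_in = 111 mmol L⁻¹.
E_new = (61.7/1)·log₁₀(11.9/111) = 61.70 · (-0.9698) = -59.84 mV

-59.8 mV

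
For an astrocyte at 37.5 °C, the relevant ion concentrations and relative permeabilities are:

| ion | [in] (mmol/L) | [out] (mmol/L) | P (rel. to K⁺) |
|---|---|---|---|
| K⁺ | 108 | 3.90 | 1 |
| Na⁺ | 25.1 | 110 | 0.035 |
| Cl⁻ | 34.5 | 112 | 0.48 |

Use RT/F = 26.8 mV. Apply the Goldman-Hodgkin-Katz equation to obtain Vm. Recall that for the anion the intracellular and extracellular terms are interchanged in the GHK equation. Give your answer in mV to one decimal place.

Vm = 26.8 · ln[(Σ P·[cation]ₒ + Σ P·[anion]ᵢ) / (Σ P·[cation]ᵢ + Σ P·[anion]ₒ)]
Numerator = 1×3.90 + 0.035×110 + 0.48×34.5 = 24.31
Denominator = 1×108 + 0.035×25.1 + 0.48×112 = 162.6
Vm = 26.8 · ln(0.14947) = 26.8 × (-1.9006) = -50.94 mV

-50.9 mV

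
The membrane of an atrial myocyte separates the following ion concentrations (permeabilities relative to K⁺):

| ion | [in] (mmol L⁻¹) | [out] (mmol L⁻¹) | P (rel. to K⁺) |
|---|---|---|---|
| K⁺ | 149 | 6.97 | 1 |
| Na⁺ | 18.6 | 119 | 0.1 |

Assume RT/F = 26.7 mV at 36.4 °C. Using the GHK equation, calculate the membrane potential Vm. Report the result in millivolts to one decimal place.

Vm = 26.7 · ln[(Σ P·[cation]ₒ + Σ P·[anion]ᵢ) / (Σ P·[cation]ᵢ + Σ P·[anion]ₒ)]
Numerator = 1×6.97 + 0.1×119 = 18.87
Denominator = 1×149 + 0.1×18.6 = 150.9
Vm = 26.7 · ln(0.12508) = 26.7 × (-2.0788) = -55.50 mV

-55.5 mV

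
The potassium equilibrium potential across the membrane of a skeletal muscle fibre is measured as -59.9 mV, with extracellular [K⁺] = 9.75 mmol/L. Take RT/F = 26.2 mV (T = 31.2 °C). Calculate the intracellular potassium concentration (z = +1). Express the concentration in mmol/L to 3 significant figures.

Nernst: E = (26.2/1) · ln([out]/[in]), so ln([out]/[in]) = -59.9 × 1 / 26.2 = -2.2863.
[out]/[in] = e^(-2.2863) = 0.1016.
[in] = 9.75 / 0.1016 = 95.92 mmol/L.

95.9 mmol/L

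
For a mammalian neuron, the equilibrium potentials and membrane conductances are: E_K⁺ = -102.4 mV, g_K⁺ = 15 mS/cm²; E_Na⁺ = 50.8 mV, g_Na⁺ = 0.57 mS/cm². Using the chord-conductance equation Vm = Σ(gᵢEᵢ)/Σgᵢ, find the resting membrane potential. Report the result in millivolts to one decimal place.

Σ gᵢEᵢ = 15·(-102.4) + 0.57·(50.8) = -1507.04
Σ gᵢ = 15 + 0.57 = 15.57
Vm = -1507.04 / 15.57 = -96.79 mV

-96.8 mV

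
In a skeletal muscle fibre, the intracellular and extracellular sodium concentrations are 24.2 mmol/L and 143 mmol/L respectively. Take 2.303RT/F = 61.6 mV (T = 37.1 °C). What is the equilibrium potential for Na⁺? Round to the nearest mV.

48 mV

E = (61.6/z) · log₁₀([Na⁺]_out/[Na⁺]_in) with z = +1.
= (61.6/1) · log₁₀(143/24.2) = 61.60 · log₁₀(5.909)
= 61.60 · (0.7715) = 47.53 mV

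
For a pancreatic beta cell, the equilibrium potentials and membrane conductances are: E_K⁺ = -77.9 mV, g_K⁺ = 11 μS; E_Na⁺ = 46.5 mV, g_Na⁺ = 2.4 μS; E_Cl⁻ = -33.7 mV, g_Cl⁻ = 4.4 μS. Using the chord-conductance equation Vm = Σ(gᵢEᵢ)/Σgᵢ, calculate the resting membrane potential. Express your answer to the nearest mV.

Σ gᵢEᵢ = 11·(-77.9) + 2.4·(46.5) + 4.4·(-33.7) = -893.58
Σ gᵢ = 11 + 2.4 + 4.4 = 17.8
Vm = -893.58 / 17.8 = -50.20 mV

-50 mV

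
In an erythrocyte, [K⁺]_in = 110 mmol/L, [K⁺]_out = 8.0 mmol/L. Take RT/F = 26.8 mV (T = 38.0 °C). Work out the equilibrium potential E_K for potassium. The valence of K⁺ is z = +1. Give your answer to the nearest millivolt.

E = (26.8/z) · ln([K⁺]_out/[K⁺]_in) with z = +1.
= (26.8/1) · ln(8.0/110) = 26.80 · ln(0.07273)
= 26.80 · (-2.6210) = -70.24 mV

-70 mV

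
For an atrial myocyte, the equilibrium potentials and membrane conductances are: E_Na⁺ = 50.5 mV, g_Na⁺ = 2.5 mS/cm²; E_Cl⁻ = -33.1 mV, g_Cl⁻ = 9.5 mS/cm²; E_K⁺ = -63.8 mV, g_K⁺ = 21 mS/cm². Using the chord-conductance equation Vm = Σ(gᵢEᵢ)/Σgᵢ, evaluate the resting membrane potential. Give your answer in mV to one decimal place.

Σ gᵢEᵢ = 2.5·(50.5) + 9.5·(-33.1) + 21·(-63.8) = -1528.00
Σ gᵢ = 2.5 + 9.5 + 21 = 33
Vm = -1528.00 / 33 = -46.30 mV

-46.3 mV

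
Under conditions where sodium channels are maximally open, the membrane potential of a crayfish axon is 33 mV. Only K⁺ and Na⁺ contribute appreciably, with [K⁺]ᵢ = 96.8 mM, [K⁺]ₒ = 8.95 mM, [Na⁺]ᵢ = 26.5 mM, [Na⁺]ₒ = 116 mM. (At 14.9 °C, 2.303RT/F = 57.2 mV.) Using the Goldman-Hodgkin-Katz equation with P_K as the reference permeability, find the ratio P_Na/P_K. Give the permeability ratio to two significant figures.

22

Let α = P_Na/P_K. GHK: Vm = 57.2·log₁₀[(Kₒ + α·Naₒ)/(Kᵢ + α·Naᵢ)].
10^(Vm/57.2) = 10^(33.0/57.2) = 3.7751
So 3.7751·(Kᵢ + α·Naᵢ) = Kₒ + α·Naₒ → α = (3.7751·96.8 − 8.95) / (116.0 − 3.7751·26.5)
α = (365.4 − 8.95) / (116.0 − 100) = 356.5/15.96 = 22.33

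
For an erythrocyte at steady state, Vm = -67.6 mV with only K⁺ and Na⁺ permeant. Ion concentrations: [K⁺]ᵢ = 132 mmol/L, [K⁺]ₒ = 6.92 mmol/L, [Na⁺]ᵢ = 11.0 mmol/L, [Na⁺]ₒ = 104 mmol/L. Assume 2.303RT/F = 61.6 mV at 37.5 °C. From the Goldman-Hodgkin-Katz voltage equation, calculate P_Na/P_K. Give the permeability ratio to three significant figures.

0.0352

Let α = P_Na/P_K. GHK: Vm = 61.6·log₁₀[(Kₒ + α·Naₒ)/(Kᵢ + α·Naᵢ)].
10^(Vm/61.6) = 10^(-67.6/61.6) = 0.079909
So 0.079909·(Kᵢ + α·Naᵢ) = Kₒ + α·Naₒ → α = (0.079909·132.0 − 6.92) / (104.0 − 0.079909·11.0)
α = (10.55 − 6.92) / (104.0 − 0.879) = 3.628/103.1 = 0.03518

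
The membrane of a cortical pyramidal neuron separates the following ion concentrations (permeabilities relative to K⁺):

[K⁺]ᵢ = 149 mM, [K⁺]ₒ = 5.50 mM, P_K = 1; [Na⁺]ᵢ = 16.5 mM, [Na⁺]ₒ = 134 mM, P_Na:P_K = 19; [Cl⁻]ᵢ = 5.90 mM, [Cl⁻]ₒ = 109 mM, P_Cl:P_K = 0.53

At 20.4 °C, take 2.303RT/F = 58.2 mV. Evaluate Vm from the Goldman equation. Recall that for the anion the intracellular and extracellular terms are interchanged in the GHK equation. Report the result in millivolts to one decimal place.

40.2 mV

Vm = 58.2 · log₁₀[(Σ P·[cation]ₒ + Σ P·[anion]ᵢ) / (Σ P·[cation]ᵢ + Σ P·[anion]ₒ)]
Numerator = 1×5.50 + 19×134 + 0.53×5.90 = 2555
Denominator = 1×149 + 19×16.5 + 0.53×109 = 520.3
Vm = 58.2 · log₁₀(4.9102) = 58.2 × (0.6911) = 40.22 mV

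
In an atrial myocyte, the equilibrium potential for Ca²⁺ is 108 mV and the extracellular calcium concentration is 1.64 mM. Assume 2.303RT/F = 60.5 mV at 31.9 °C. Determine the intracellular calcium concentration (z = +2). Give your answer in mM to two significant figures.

0.00044 mM

Nernst: E = (60.5/2) · log₁₀([out]/[in]), so log₁₀([out]/[in]) = 108.0 × 2 / 60.5 = 3.5702.
[out]/[in] = 10^(3.5702) = 3717.
[in] = 1.64 / 3717 = 0.0004412 mM.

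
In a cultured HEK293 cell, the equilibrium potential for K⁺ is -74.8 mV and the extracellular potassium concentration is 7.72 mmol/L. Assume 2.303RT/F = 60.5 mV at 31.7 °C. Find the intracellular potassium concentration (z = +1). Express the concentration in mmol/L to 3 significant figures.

133 mmol/L

Nernst: E = (60.5/1) · log₁₀([out]/[in]), so log₁₀([out]/[in]) = -74.8 × 1 / 60.5 = -1.2364.
[out]/[in] = 10^(-1.2364) = 0.05803.
[in] = 7.72 / 0.05803 = 133 mmol/L.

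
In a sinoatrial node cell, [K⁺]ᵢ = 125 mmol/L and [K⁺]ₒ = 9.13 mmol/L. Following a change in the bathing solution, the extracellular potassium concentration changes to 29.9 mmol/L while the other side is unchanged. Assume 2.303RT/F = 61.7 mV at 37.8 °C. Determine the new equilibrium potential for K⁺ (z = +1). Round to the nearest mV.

-38 mV

After the shift: [K⁺]_out = 29.9, [K⁺]_in = 125 mmol/L.
E_new = (61.7/1)·log₁₀(29.9/125) = 61.70 · (-0.6212) = -38.33 mV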